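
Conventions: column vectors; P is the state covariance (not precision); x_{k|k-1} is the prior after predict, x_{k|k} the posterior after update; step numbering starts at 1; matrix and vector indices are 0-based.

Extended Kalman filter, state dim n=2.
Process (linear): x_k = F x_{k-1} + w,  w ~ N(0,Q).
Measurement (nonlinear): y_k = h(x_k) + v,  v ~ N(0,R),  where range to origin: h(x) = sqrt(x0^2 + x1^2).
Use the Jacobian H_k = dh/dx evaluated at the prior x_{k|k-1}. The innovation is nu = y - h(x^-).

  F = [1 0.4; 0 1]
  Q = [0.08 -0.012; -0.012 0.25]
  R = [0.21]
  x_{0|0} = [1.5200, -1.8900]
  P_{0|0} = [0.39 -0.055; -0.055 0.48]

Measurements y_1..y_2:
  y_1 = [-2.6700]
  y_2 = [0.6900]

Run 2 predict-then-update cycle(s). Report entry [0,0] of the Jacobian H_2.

step 1: x^-=[0.7640, -1.8900]  P^-=[0.5028 0.1250; 0.1250 0.7300]  H_jac=[0.3748 -0.9271]  S=[0.8212]  K=[0.0883; -0.7671]  nu=[-4.7086]  x^+=[0.3481, 1.7219]  P^+=[0.4964 0.1806; 0.1806 0.2468]
step 2: x^-=[1.0368, 1.7219]  P^-=[0.7604 0.2674; 0.2674 0.4968]  H_jac=[0.5158 0.8567]  S=[1.0132]  K=[0.6132; 0.5561]  nu=[-1.3199]  x^+=[0.2275, 0.9878]  P^+=[0.3794 -0.0782; -0.0782 0.1834]

H_jac[0,0] = 0.5158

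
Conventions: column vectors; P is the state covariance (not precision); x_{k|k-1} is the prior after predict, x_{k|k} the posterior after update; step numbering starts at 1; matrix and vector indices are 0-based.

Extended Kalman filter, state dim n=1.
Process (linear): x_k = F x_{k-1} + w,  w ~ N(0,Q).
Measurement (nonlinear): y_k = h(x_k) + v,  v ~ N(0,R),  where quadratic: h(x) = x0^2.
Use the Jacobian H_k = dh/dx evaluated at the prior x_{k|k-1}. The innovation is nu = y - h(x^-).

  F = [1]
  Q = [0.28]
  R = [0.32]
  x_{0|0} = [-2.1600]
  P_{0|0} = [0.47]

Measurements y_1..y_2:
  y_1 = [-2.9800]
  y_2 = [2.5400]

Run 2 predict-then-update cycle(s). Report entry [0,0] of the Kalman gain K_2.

K[0,0] = -0.4730

step 1: x^-=[-2.1600]  P^-=[0.7500]  H_jac=[-4.3200]  S=[14.3168]  K=[-0.2263]  nu=[-7.6456]  x^+=[-0.4297]  P^+=[0.0168]
step 2: x^-=[-0.4297]  P^-=[0.2968]  H_jac=[-0.8595]  S=[0.5392]  K=[-0.4730]  nu=[2.3553]  x^+=[-1.5439]  P^+=[0.1761]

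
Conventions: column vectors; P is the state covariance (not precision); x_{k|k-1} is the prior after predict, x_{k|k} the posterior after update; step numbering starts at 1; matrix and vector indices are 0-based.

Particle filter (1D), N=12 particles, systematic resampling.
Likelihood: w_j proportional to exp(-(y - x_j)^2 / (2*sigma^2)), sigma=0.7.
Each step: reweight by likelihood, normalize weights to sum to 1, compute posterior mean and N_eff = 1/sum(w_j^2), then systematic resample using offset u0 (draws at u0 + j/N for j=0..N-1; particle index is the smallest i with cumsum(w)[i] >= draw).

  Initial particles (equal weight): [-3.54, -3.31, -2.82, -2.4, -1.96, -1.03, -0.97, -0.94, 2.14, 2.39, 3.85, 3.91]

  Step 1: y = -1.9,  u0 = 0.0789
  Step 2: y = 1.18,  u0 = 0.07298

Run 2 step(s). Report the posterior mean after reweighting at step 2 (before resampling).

step 1: w=[0.0176, 0.0360, 0.1154, 0.2120, 0.2726, 0.1264, 0.1132, 0.1068, 0.0000, 0.0000, 0.0000, 0.0000]  mean=-1.8903  Neff=5.7344  idx=[2, 2, 3, 3, 4, 4, 4, 5, 5, 6, 7, 7]
step 2: w=[0.0000, 0.0000, 0.0000, 0.0000, 0.0010, 0.0010, 0.0010, 0.1587, 0.1587, 0.2072, 0.2362, 0.2362]  mean=-0.9780  Neff=4.8814  idx=[7, 7, 8, 9, 9, 9, 10, 10, 10, 11, 11, 11]

post_mean = -0.9780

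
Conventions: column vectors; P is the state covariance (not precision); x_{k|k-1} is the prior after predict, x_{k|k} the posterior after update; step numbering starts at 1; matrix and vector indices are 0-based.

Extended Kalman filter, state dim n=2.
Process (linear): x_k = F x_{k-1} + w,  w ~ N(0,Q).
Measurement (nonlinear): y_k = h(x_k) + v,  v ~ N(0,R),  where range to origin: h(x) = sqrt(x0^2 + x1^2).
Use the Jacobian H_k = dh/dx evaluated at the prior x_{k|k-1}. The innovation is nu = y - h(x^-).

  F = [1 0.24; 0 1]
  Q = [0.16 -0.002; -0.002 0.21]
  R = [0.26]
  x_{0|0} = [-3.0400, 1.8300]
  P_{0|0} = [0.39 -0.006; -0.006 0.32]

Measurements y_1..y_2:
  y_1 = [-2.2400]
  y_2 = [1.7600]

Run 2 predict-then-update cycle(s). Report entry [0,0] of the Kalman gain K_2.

K[0,0] = 0.6917

step 1: x^-=[-2.6008, 1.8300]  P^-=[0.5656 0.0688; 0.0688 0.5300]  H_jac=[-0.8178 0.5755]  S=[0.7490]  K=[-0.5647; 0.3321]  nu=[-5.4201]  x^+=[0.4597, 0.0302]  P^+=[0.3267 0.2092; 0.2092 0.4474]
step 2: x^-=[0.4669, 0.0302]  P^-=[0.6129 0.3146; 0.3146 0.6574]  H_jac=[0.9979 0.0645]  S=[0.9136]  K=[0.6917; 0.3901]  nu=[1.2921]  x^+=[1.3607, 0.5342]  P^+=[0.1758 0.0681; 0.0681 0.5184]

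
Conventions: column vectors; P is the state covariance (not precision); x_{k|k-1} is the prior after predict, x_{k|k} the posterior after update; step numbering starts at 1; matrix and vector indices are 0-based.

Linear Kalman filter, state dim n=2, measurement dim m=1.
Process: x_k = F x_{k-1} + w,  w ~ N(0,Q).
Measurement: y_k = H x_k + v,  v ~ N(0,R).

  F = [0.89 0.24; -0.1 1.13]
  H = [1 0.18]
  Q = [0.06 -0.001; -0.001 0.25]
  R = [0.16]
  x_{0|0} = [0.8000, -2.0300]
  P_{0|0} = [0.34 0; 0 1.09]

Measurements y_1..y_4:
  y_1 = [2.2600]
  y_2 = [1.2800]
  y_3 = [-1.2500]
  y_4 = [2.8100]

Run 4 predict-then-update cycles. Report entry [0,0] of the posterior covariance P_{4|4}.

P_post[0,0] = 0.0720

step 1: x^-=[0.2248, -2.3739]  P^-=[0.3921 0.2643; 0.2643 1.6452]  S=[0.7006]  K=[0.6276; 0.8000]  nu=[2.4625]  x^+=[1.7703, -0.4038]  P^+=[0.1162 -0.0874; -0.0874 1.1968]
step 2: x^-=[1.4786, -0.6333]  P^-=[0.1836 0.2274; 0.2274 1.7991]  S=[0.4838]  K=[0.4641; 1.1395]  nu=[-0.0846]  x^+=[1.4394, -0.7298]  P^+=[0.0794 -0.0284; -0.0284 1.1709]
step 3: x^-=[1.1059, -0.9686]  P^-=[0.1782 0.2816; 0.2816 1.7524]  S=[0.4963]  K=[0.4611; 1.2029]  nu=[-2.1815]  x^+=[0.1000, -3.5927]  P^+=[0.0726 0.0063; 0.0063 1.0343]
step 4: x^-=[-0.7733, -4.0697]  P^-=[0.1798 0.2792; 0.2792 1.5700]  S=[0.4912]  K=[0.4684; 1.1438]  nu=[4.3158]  x^+=[1.2482, 0.8666]  P^+=[0.0720 0.0161; 0.0161 0.9274]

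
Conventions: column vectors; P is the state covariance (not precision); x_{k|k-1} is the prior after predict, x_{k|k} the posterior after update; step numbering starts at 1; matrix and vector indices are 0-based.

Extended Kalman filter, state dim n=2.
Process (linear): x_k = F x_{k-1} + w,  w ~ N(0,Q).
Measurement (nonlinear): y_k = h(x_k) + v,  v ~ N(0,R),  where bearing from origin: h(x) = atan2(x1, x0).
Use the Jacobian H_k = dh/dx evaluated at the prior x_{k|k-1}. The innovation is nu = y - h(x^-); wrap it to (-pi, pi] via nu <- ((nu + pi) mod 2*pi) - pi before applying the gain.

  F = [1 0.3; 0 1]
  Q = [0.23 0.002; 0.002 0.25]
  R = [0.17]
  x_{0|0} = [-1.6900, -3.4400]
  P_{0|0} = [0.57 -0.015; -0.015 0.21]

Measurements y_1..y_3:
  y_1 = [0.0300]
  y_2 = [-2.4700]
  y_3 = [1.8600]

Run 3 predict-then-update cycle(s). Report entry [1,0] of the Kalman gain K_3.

K[1,0] = -0.3028

step 1: x^-=[-2.7220, -3.4400]  P^-=[0.8099 0.0500; 0.0500 0.4600]  H_jac=[0.1788 -0.1415]  S=[0.2026]  K=[0.6799; -0.2771]  nu=[2.2702]  x^+=[-1.1786, -4.0691]  P^+=[0.7163 0.0882; 0.0882 0.4444]
step 2: x^-=[-2.3993, -4.0691]  P^-=[1.0392 0.2235; 0.2235 0.6944]  H_jac=[0.1824 -0.1075]  S=[0.2038]  K=[0.8118; -0.1664]  nu=[-0.3664]  x^+=[-2.6968, -4.0081]  P^+=[0.9048 0.2510; 0.2510 0.6888]
step 3: x^-=[-3.8992, -4.0081]  P^-=[1.3475 0.4597; 0.4597 0.9388]  H_jac=[0.1282 -0.1247]  S=[0.1920]  K=[0.6009; -0.3028]  nu=[-2.0808]  x^+=[-5.1496, -3.3781]  P^+=[1.2781 0.4946; 0.4946 0.9212]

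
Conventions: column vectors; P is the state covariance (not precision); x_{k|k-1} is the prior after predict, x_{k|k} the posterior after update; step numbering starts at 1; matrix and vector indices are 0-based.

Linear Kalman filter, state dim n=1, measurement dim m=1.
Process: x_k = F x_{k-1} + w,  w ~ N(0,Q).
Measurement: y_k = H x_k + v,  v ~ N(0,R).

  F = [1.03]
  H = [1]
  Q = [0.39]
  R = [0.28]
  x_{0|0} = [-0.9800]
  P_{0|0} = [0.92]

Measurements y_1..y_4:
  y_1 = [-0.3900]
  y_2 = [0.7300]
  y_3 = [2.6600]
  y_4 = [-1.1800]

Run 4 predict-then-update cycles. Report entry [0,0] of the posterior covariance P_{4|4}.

step 1: x^-=[-1.0094]  P^-=[1.3660]  S=[1.6460]  K=[0.8299]  nu=[0.6194]  x^+=[-0.4954]  P^+=[0.2324]
step 2: x^-=[-0.5102]  P^-=[0.6365]  S=[0.9165]  K=[0.6945]  nu=[1.2402]  x^+=[0.3511]  P^+=[0.1945]
step 3: x^-=[0.3616]  P^-=[0.5963]  S=[0.8763]  K=[0.6805]  nu=[2.2984]  x^+=[1.9256]  P^+=[0.1905]
step 4: x^-=[1.9834]  P^-=[0.5921]  S=[0.8721]  K=[0.6789]  nu=[-3.1634]  x^+=[-0.1644]  P^+=[0.1901]

P_post[0,0] = 0.1901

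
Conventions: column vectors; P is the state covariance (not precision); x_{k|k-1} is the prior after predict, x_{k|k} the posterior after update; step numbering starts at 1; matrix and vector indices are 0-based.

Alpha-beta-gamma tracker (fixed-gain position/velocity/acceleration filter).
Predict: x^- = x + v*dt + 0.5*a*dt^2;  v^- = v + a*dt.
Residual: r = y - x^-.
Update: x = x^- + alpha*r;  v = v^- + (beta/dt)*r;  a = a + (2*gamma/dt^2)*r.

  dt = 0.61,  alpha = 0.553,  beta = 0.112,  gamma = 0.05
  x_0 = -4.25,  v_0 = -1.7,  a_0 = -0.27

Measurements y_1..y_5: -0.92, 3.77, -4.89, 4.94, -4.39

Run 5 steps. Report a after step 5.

a_post = 0.2339

step 1: x_pred=-5.3372  r=4.4172  x^+=-2.8945  v^+=-1.0537  a^+=0.9171
step 2: x_pred=-3.3666  r=7.1366  x^+=0.5799  v^+=0.8161  a^+=2.8350
step 3: x_pred=1.6052  r=-6.4952  x^+=-1.9866  v^+=1.3529  a^+=1.0895
step 4: x_pred=-0.9587  r=5.8987  x^+=2.3033  v^+=3.1005  a^+=2.6747
step 5: x_pred=4.6922  r=-9.0822  x^+=-0.3302  v^+=3.0645  a^+=0.2339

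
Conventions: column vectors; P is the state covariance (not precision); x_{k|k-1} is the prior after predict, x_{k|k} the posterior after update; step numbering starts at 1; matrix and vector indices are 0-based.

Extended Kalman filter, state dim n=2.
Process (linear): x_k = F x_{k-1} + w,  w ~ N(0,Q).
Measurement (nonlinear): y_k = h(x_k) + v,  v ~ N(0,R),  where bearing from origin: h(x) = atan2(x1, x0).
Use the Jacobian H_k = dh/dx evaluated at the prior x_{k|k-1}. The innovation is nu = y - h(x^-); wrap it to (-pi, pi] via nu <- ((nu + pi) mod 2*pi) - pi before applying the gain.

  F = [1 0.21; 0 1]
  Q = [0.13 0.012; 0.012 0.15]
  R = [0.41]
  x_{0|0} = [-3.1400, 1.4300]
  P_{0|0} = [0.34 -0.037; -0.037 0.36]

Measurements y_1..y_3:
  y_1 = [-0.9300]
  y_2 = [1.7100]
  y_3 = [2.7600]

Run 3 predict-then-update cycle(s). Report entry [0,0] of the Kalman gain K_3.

K[0,0] = -0.3339

step 1: x^-=[-2.8397, 1.4300]  P^-=[0.4703 0.0506; 0.0506 0.5100]  H_jac=[-0.1415 -0.2809]  S=[0.4637]  K=[-0.1741; -0.3244]  nu=[2.6781]  x^+=[-3.3061, 0.5612]  P^+=[0.4563 0.0244; 0.0244 0.4612]
step 2: x^-=[-3.1882, 0.5612]  P^-=[0.6169 0.1333; 0.1333 0.6112]  H_jac=[-0.0535 -0.3042]  S=[0.4727]  K=[-0.1557; -0.4085]  nu=[-1.2574]  x^+=[-2.9925, 1.0748]  P^+=[0.6054 0.1032; 0.1032 0.5323]
step 3: x^-=[-2.7668, 1.0748]  P^-=[0.8022 0.2270; 0.2270 0.6823]  H_jac=[-0.1220 -0.3140]  S=[0.5066]  K=[-0.3339; -0.4776]  nu=[-0.0111]  x^+=[-2.7631, 1.0801]  P^+=[0.7458 0.1462; 0.1462 0.5668]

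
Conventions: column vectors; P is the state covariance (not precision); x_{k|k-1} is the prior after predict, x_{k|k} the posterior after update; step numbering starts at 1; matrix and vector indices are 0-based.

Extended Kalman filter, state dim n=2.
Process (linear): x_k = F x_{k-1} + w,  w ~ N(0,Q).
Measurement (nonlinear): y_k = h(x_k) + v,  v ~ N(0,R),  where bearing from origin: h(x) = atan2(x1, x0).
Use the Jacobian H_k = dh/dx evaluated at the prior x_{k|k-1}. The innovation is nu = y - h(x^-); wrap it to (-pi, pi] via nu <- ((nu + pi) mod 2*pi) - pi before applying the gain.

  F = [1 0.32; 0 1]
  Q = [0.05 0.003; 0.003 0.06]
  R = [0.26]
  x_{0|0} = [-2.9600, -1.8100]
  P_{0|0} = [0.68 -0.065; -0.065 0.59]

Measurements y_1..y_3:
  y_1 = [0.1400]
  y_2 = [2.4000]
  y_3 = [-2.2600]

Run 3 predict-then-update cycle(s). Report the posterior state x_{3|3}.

x_post = [-5.1305, -2.8323]

step 1: x^-=[-3.5392, -1.8100]  P^-=[0.7488 0.1268; 0.1268 0.6500]  H_jac=[0.1145 -0.2240]  S=[0.2959]  K=[0.1939; -0.4429]  nu=[2.8089]  x^+=[-2.9946, -3.0540]  P^+=[0.7377 0.1522; 0.1522 0.5920]
step 2: x^-=[-3.9719, -3.0540]  P^-=[0.9457 0.3446; 0.3446 0.6520]  H_jac=[0.1217 -0.1582]  S=[0.2771]  K=[0.2185; -0.2210]  nu=[-1.3971]  x^+=[-4.2771, -2.7452]  P^+=[0.9325 0.3580; 0.3580 0.6384]
step 3: x^-=[-5.1556, -2.7452]  P^-=[1.2770 0.5653; 0.5653 0.6984]  H_jac=[0.0805 -0.1511]  S=[0.2705]  K=[0.0641; -0.2220]  nu=[0.3923]  x^+=[-5.1305, -2.8323]  P^+=[1.2759 0.5692; 0.5692 0.6851]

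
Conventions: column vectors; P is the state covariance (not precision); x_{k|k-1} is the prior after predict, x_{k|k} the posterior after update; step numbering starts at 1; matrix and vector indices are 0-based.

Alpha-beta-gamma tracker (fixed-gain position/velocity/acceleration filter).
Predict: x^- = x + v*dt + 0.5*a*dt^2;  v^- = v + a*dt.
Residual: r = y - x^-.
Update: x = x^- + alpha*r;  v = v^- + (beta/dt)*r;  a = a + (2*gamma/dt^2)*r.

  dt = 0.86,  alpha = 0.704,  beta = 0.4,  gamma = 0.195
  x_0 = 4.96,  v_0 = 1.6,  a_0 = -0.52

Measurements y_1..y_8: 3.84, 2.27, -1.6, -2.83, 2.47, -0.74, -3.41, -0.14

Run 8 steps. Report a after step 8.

a_post = -0.0107

step 1: x_pred=6.1437  r=-2.3037  x^+=4.5219  v^+=0.0813  a^+=-1.7348
step 2: x_pred=3.9503  r=-1.6803  x^+=2.7674  v^+=-2.1921  a^+=-2.6208
step 3: x_pred=-0.0870  r=-1.5130  x^+=-1.1522  v^+=-5.1497  a^+=-3.4186
step 4: x_pred=-6.8451  r=4.0151  x^+=-4.0185  v^+=-6.2222  a^+=-1.3014
step 5: x_pred=-9.8509  r=12.3209  x^+=-1.1770  v^+=-1.6108  a^+=5.1956
step 6: x_pred=-0.6409  r=-0.0991  x^+=-0.7107  v^+=2.8113  a^+=5.1433
step 7: x_pred=3.6090  r=-7.0190  x^+=-1.3324  v^+=3.9699  a^+=1.4421
step 8: x_pred=2.6150  r=-2.7550  x^+=0.6755  v^+=3.9287  a^+=-0.0107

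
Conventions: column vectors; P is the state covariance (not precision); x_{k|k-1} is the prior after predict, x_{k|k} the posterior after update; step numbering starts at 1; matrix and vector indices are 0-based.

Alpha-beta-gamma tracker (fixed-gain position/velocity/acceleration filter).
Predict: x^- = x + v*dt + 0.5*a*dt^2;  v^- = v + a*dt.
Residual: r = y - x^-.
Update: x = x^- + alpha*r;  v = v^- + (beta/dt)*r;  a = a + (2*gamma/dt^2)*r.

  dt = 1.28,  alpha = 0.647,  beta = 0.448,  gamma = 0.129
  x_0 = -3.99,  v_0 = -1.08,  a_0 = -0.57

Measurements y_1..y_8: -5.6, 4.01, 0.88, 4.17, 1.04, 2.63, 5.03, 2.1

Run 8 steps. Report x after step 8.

step 1: x_pred=-5.8393  r=0.2393  x^+=-5.6845  v^+=-1.7258  a^+=-0.5323
step 2: x_pred=-8.3296  r=12.3396  x^+=-0.3459  v^+=1.9117  a^+=1.4108
step 3: x_pred=3.2568  r=-2.3768  x^+=1.7190  v^+=2.8856  a^+=1.0365
step 4: x_pred=6.2618  r=-2.0918  x^+=4.9084  v^+=3.4803  a^+=0.7071
step 5: x_pred=9.9425  r=-8.9025  x^+=4.1826  v^+=1.2696  a^+=-0.6947
step 6: x_pred=5.2385  r=-2.6085  x^+=3.5508  v^+=-0.5327  a^+=-1.1055
step 7: x_pred=1.9634  r=3.0666  x^+=3.9475  v^+=-0.8744  a^+=-0.6226
step 8: x_pred=2.3183  r=-0.2183  x^+=2.1770  v^+=-1.7477  a^+=-0.6570

x_post = 2.1770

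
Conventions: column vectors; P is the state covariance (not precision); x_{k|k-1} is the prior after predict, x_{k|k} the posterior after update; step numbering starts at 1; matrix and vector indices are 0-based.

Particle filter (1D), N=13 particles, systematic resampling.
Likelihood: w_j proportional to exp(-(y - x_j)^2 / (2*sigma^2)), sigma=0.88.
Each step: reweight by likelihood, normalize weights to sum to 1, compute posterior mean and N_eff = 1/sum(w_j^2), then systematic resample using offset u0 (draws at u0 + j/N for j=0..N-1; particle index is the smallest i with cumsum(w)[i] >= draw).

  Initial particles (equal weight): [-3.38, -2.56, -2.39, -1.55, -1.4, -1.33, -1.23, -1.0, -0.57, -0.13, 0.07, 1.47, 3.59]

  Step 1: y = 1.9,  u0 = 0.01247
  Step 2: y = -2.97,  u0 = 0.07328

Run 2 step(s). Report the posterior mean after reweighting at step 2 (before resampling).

step 1: w=[0.0000, 0.0000, 0.0000, 0.0004, 0.0007, 0.0009, 0.0014, 0.0035, 0.0155, 0.0555, 0.0914, 0.7050, 0.1257]  mean=1.4698  Neff=1.9064  idx=[8, 10, 10, 11, 11, 11, 11, 11, 11, 11, 11, 11, 12]
step 2: w=[0.8249, 0.0871, 0.0871, 0.0001, 0.0001, 0.0001, 0.0001, 0.0001, 0.0001, 0.0001, 0.0001, 0.0001, 0.0000]  mean=-0.4566  Neff=1.4377  idx=[0, 0, 0, 0, 0, 0, 0, 0, 0, 0, 1, 2, 2]

post_mean = -0.4566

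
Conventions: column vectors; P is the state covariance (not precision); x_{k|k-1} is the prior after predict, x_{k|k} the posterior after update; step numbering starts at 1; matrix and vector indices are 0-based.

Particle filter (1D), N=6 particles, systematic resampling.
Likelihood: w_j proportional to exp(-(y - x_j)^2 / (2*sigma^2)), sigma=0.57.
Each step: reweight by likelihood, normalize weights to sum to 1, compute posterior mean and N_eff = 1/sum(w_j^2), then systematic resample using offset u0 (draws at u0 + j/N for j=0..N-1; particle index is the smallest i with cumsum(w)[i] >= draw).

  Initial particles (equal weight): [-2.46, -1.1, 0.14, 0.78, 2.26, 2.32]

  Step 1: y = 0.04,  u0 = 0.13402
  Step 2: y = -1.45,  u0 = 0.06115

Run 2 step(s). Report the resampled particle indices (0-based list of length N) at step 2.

step 1: w=[0.0000, 0.0872, 0.6347, 0.2775, 0.0003, 0.0002]  mean=0.2105  Neff=2.0515  idx=[2, 2, 2, 2, 3, 3]
step 2: w=[0.2471, 0.2471, 0.2471, 0.2471, 0.0057, 0.0057]  mean=0.1473  Neff=4.0923  idx=[0, 0, 1, 2, 2, 3]

resampled_idx = [0, 0, 1, 2, 2, 3]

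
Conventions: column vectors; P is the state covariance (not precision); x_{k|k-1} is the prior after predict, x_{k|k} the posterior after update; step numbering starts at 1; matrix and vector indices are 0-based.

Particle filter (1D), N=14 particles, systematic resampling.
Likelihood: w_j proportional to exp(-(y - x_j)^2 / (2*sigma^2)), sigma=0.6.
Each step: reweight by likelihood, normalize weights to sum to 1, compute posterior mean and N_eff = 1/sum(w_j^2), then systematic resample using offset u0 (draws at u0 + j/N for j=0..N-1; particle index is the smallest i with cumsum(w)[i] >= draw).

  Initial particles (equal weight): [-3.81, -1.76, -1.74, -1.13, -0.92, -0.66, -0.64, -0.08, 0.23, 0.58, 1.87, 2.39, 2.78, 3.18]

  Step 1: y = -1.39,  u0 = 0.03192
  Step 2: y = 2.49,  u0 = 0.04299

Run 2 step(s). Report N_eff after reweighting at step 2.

step 1: w=[0.0001, 0.1890, 0.1928, 0.2081, 0.1682, 0.1090, 0.1047, 0.0211, 0.0060, 0.0010, 0.0000, 0.0000, 0.0000, 0.0000]  mean=-1.1970  Neff=5.9585  idx=[1, 1, 1, 2, 2, 3, 3, 3, 4, 4, 4, 5, 6, 6]
step 2: w=[0.0000, 0.0000, 0.0000, 0.0000, 0.0000, 0.0033, 0.0033, 0.0033, 0.0253, 0.0253, 0.0253, 0.2704, 0.3219, 0.3219]  mean=-0.6715  Neff=3.5415  idx=[9, 11, 11, 11, 11, 12, 12, 12, 12, 13, 13, 13, 13, 13]

N_eff = 3.5415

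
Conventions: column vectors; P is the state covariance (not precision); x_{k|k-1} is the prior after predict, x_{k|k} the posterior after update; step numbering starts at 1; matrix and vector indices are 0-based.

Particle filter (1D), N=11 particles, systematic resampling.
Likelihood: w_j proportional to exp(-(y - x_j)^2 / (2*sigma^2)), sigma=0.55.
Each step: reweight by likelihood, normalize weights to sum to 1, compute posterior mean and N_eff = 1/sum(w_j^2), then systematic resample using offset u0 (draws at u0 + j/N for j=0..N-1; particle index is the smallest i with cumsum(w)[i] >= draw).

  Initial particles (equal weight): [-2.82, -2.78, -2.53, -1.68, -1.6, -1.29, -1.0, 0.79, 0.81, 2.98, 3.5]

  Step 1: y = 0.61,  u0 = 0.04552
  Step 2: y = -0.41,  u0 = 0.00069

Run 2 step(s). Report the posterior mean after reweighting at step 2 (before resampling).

step 1: w=[0.0000, 0.0000, 0.0000, 0.0001, 0.0002, 0.0013, 0.0073, 0.4987, 0.4924, 0.0000, 0.0000]  mean=0.7836  Neff=2.0358  idx=[7, 7, 7, 7, 7, 7, 8, 8, 8, 8, 8]
step 2: w=[0.0942, 0.0942, 0.0942, 0.0942, 0.0942, 0.0942, 0.0870, 0.0870, 0.0870, 0.0870, 0.0870]  mean=0.7987  Neff=10.9827  idx=[0, 0, 1, 2, 3, 4, 5, 6, 7, 8, 9]

post_mean = 0.7987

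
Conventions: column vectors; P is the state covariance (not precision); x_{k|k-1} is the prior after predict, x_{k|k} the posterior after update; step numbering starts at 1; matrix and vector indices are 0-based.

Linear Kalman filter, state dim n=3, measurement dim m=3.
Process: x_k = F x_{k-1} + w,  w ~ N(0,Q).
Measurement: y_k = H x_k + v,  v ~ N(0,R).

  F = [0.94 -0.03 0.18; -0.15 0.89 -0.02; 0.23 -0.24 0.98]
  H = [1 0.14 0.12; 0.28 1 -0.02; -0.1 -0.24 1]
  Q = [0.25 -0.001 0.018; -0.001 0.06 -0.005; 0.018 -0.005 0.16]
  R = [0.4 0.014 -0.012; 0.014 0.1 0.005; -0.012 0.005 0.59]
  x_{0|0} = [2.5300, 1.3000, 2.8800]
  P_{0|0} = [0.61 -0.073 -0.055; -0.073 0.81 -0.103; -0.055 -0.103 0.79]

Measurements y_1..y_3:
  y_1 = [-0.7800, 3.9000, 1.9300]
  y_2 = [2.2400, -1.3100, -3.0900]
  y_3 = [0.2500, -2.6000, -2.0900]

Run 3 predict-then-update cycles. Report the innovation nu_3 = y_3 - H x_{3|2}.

innov = [-0.6017, -3.0556, -2.0297]

step 1: x^-=[2.8576, 0.7199, 3.0923]  P^-=[0.8019 -0.1869 0.2666; -0.1869 0.7385 -0.3141; 0.2666 -0.3141 1.0294]  S=[1.2323 0.1120 0.2824; 0.1120 0.8067 -0.4245; 0.2824 -0.4245 1.7584]  K=[0.6557 -0.0427 0.0159; -0.1694 0.8646 -0.0329; 0.1516 -0.0385 0.5795]  nu=[-4.1095, 2.4418, -0.7038]  x^+=[0.0476, 3.5505, 1.9676]  P^+=[0.2700 -0.0704 0.0114; -0.0704 0.1037 0.0048; 0.0114 0.0048 0.3422]
step 2: x^-=[0.2924, 3.1135, 1.0871]  P^-=[0.5075 -0.1020 0.1645; -0.1020 0.1671 -0.0576; 0.1645 -0.0576 0.5195]  S=[0.9272 0.0677 0.1760; 0.0677 0.2504 -0.0542; 0.1760 -0.0542 1.1141]  K=[0.5454 0.0078 0.0383; -0.1295 0.5863 -0.0296; 0.1554 -0.0351 0.4377]  nu=[1.3813, -4.4836, -3.4006]  x^+=[0.8808, 0.4065, -0.0296]  P^+=[0.2222 -0.0531 0.0256; -0.0531 0.0715 -0.0011; 0.0256 -0.0011 0.2585]
step 3: x^-=[0.8104, 0.2302, 0.0760]  P^-=[0.4664 -0.0812 0.1492; -0.0812 0.1361 -0.0506; 0.1492 -0.0506 0.4420]  S=[0.8868 0.0743 0.1522; 0.0743 0.2278 -0.0448; 0.1522 -0.0448 1.0351]  K=[0.5224 0.0418 0.0429; -0.1161 0.5338 -0.0325; 0.1557 -0.0500 0.3993]  nu=[-0.6017, -3.0556, -2.0297]  x^+=[0.2812, -1.2651, -0.6753]  P^+=[0.2121 -0.0471 0.0291; -0.0471 0.0647 -0.0043; 0.0291 -0.0043 0.2354]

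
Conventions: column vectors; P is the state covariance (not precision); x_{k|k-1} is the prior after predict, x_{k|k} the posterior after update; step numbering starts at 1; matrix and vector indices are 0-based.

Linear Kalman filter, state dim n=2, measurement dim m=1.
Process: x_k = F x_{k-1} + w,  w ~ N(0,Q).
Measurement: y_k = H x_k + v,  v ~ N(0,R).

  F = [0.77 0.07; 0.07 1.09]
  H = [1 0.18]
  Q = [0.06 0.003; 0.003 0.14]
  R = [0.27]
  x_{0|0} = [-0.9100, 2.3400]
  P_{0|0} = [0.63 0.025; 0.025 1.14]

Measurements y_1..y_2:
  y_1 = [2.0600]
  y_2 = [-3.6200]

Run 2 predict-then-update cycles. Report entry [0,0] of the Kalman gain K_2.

K[0,0] = 0.3324

step 1: x^-=[-0.5369, 2.4869]  P^-=[0.4418 0.1450; 0.1450 1.5013]  S=[0.8127]  K=[0.5758; 0.5110]  nu=[2.1493]  x^+=[0.7006, 3.5852]  P^+=[0.1724 -0.0941; -0.0941 1.2891]
step 2: x^-=[0.7904, 3.9569]  P^-=[0.1584 0.0312; 0.0312 1.6581]  S=[0.4934]  K=[0.3324; 0.6683]  nu=[-5.1227]  x^+=[-0.9126, 0.5336]  P^+=[0.1039 -0.0784; -0.0784 1.4378]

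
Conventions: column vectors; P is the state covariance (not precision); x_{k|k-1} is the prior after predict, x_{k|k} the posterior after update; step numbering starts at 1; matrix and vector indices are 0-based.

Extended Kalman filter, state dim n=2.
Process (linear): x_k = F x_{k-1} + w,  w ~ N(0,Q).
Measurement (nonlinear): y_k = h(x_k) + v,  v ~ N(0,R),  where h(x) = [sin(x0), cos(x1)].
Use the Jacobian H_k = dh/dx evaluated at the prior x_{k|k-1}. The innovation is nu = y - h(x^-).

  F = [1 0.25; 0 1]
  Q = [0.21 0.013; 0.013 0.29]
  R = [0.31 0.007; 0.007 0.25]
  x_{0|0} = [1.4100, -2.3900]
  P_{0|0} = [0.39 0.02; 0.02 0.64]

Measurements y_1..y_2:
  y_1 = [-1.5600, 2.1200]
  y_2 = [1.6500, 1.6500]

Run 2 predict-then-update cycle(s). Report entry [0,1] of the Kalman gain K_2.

K[0,1] = -0.0347

step 1: x^-=[0.8125, -2.3900]  P^-=[0.6500 0.1930; 0.1930 0.9300]  H_jac=[0.6877 0.0000; 0.0000 0.6828]  S=[0.6174 0.0976; 0.0976 0.6836]  K=[0.7095 0.0914; 0.0697 0.9190]  nu=[-2.2860, 2.8506]  x^+=[-0.5488, 0.0704]  P^+=[0.3208 0.0408; 0.0408 0.3372]
step 2: x^-=[-0.5312, 0.0704]  P^-=[0.5722 0.1381; 0.1381 0.6272]  H_jac=[0.8622 0.0000; 0.0000 -0.0704]  S=[0.7354 -0.0014; -0.0014 0.2531]  K=[0.6708 -0.0347; 0.1615 -0.1735]  nu=[2.1566, 0.6525]  x^+=[0.8928, 0.3056]  P^+=[0.2409 0.0567; 0.0567 0.6003]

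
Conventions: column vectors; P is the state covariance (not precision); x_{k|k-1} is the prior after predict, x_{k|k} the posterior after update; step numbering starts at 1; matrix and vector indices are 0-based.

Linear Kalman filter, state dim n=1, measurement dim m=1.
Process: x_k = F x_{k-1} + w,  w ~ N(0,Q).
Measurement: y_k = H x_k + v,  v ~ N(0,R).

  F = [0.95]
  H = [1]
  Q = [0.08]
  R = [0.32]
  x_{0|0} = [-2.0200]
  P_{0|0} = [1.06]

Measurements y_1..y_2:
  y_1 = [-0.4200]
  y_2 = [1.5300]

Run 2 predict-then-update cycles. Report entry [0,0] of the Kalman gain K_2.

step 1: x^-=[-1.9190]  P^-=[1.0366]  S=[1.3566]  K=[0.7641]  nu=[1.4990]  x^+=[-0.7736]  P^+=[0.2445]
step 2: x^-=[-0.7349]  P^-=[0.3007]  S=[0.6207]  K=[0.4844]  nu=[2.2649]  x^+=[0.3623]  P^+=[0.1550]

K[0,0] = 0.4844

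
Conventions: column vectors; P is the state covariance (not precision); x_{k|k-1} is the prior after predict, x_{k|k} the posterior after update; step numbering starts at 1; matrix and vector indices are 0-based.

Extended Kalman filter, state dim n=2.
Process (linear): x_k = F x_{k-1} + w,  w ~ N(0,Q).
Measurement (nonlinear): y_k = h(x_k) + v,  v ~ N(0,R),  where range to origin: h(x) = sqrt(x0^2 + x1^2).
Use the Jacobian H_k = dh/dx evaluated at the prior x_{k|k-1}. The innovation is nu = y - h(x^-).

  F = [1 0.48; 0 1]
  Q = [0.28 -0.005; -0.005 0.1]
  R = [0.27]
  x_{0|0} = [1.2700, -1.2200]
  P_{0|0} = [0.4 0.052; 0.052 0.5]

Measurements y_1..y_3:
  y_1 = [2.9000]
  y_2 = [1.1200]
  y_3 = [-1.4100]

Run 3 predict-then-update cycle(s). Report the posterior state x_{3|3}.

step 1: x^-=[0.6844, -1.2200]  P^-=[0.8451 0.2870; 0.2870 0.6000]  H_jac=[0.4893 -0.8721]  S=[0.6837]  K=[0.2386; -0.5600]  nu=[1.5011]  x^+=[1.0426, -2.0606]  P^+=[0.8062 0.3784; 0.3784 0.3856]
step 2: x^-=[0.0536, -2.0606]  P^-=[1.5383 0.5585; 0.5585 0.4856]  H_jac=[0.0260 -0.9997]  S=[0.7273]  K=[-0.7126; -0.6475]  nu=[-0.9413]  x^+=[0.7243, -1.4511]  P^+=[1.1689 0.2229; 0.2229 0.1807]
step 3: x^-=[0.0278, -1.4511]  P^-=[1.7045 0.3046; 0.3046 0.2807]  H_jac=[0.0192 -0.9998]  S=[0.5395]  K=[-0.5039; -0.5093]  nu=[-2.8614]  x^+=[1.4696, 0.0062]  P^+=[1.5675 0.1661; 0.1661 0.1407]

x_post = [1.4696, 0.0062]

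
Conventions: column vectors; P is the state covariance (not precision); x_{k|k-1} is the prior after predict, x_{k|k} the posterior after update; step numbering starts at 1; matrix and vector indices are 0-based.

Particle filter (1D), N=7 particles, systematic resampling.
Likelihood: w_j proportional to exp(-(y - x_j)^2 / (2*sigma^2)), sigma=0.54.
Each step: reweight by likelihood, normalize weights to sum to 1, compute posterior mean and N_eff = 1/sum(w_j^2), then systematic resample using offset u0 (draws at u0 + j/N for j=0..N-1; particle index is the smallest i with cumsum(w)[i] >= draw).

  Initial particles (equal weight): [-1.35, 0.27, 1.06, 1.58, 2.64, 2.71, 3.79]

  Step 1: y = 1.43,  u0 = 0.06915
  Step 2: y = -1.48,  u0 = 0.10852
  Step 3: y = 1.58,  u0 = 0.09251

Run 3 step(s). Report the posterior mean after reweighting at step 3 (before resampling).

post_mean = 1.0600

step 1: w=[0.0000, 0.0499, 0.3966, 0.4825, 0.0407, 0.0302, 0.0000]  mean=1.3858  Neff=2.5306  idx=[2, 2, 2, 3, 3, 3, 3]
step 2: w=[0.3303, 0.3303, 0.3303, 0.0022, 0.0022, 0.0022, 0.0022]  mean=1.0647  Neff=3.0543  idx=[0, 0, 1, 1, 2, 2, 2]
step 3: w=[0.1429, 0.1429, 0.1429, 0.1429, 0.1429, 0.1429, 0.1429]  mean=1.0600  Neff=7.0000  idx=[0, 1, 2, 3, 4, 5, 6]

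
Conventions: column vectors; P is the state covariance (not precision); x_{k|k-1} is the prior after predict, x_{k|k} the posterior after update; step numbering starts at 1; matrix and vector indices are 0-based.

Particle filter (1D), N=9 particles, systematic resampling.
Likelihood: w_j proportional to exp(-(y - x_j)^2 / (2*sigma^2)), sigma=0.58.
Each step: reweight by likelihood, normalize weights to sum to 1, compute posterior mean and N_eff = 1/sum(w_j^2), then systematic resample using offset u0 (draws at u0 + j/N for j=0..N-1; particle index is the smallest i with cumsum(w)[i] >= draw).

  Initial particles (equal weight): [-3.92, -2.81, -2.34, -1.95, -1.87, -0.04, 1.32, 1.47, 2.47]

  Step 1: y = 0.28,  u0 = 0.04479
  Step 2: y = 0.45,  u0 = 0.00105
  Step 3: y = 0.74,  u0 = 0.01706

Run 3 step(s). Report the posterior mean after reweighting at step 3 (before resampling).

step 1: w=[0.0000, 0.0000, 0.0000, 0.0005, 0.0009, 0.7256, 0.1693, 0.1030, 0.0007]  mean=0.3448  Neff=1.7674  idx=[5, 5, 5, 5, 5, 5, 5, 6, 7]
step 2: w=[0.1287, 0.1287, 0.1287, 0.1287, 0.1287, 0.1287, 0.1287, 0.0597, 0.0392]  mean=0.1004  Neff=8.2577  idx=[0, 0, 1, 2, 3, 4, 5, 6, 6]
step 3: w=[0.1111, 0.1111, 0.1111, 0.1111, 0.1111, 0.1111, 0.1111, 0.1111, 0.1111]  mean=-0.0400  Neff=9.0000  idx=[0, 1, 2, 3, 4, 5, 6, 7, 8]

post_mean = -0.0400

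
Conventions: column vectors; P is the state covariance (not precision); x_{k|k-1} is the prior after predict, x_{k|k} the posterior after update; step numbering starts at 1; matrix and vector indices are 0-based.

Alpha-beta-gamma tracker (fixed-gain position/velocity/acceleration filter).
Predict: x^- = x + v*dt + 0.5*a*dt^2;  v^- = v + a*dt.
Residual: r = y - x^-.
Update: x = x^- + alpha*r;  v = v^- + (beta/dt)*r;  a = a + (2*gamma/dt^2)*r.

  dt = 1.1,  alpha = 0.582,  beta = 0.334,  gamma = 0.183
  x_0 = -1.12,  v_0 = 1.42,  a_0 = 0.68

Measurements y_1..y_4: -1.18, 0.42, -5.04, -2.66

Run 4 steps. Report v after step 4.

v_post = -3.1437

step 1: x_pred=0.8534  r=-2.0334  x^+=-0.3300  v^+=1.5506  a^+=0.0649
step 2: x_pred=1.4149  r=-0.9949  x^+=0.8359  v^+=1.3199  a^+=-0.2360
step 3: x_pred=2.1450  r=-7.1850  x^+=-2.0367  v^+=-1.1213  a^+=-2.4093
step 4: x_pred=-4.7277  r=2.0677  x^+=-3.5243  v^+=-3.1437  a^+=-1.7839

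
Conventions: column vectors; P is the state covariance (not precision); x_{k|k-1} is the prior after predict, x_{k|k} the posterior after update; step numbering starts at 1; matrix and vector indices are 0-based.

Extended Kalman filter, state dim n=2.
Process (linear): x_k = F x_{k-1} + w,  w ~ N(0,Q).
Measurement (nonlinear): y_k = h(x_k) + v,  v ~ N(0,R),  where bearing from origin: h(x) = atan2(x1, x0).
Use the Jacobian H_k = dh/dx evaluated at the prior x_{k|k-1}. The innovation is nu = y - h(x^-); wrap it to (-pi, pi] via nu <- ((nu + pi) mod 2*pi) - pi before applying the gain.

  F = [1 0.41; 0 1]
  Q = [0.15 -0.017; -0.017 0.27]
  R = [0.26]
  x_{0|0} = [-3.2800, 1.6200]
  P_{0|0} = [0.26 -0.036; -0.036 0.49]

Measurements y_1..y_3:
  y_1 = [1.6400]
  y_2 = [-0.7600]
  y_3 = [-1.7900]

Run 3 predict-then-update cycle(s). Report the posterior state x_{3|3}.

step 1: x^-=[-2.6158, 1.6200]  P^-=[0.4628 0.1479; 0.1479 0.7600]  H_jac=[-0.1711 -0.2763]  S=[0.3456]  K=[-0.3475; -0.6809]  nu=[-0.9471]  x^+=[-2.2867, 2.2649]  P^+=[0.4211 0.0661; 0.0661 0.5998]
step 2: x^-=[-1.3581, 2.2649]  P^-=[0.7262 0.2950; 0.2950 0.8698]  H_jac=[-0.3248 -0.1947]  S=[0.4069]  K=[-0.7208; -0.6518]  nu=[-2.8709]  x^+=[0.7113, 4.1361]  P^+=[0.5148 0.1039; 0.1039 0.6969]
step 3: x^-=[2.4071, 4.1361]  P^-=[0.8671 0.3726; 0.3726 0.9669]  H_jac=[-0.1806 0.1051]  S=[0.2848]  K=[-0.4123; 0.1205]  nu=[-2.8337]  x^+=[3.5755, 3.7945]  P^+=[0.8187 0.3868; 0.3868 0.9628]

x_post = [3.5755, 3.7945]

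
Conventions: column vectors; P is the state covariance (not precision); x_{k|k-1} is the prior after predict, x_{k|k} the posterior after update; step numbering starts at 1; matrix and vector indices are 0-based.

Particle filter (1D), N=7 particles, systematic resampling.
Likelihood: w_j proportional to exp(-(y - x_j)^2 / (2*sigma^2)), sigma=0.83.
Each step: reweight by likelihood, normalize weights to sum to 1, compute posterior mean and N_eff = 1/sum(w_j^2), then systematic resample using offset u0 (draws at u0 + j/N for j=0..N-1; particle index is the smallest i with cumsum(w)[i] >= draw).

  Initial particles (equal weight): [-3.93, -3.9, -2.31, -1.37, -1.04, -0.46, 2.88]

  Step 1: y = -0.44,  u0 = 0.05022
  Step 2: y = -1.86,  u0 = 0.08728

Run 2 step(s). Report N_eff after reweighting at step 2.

N_eff = 5.6360

step 1: w=[0.0001, 0.0001, 0.0332, 0.2240, 0.3231, 0.4195, 0.0001]  mean=-0.9126  Neff=3.0154  idx=[3, 3, 4, 4, 5, 5, 5]
step 2: w=[0.2314, 0.2314, 0.1690, 0.1690, 0.0664, 0.0664, 0.0664]  mean=-1.0772  Neff=5.6360  idx=[0, 0, 1, 2, 3, 4, 6]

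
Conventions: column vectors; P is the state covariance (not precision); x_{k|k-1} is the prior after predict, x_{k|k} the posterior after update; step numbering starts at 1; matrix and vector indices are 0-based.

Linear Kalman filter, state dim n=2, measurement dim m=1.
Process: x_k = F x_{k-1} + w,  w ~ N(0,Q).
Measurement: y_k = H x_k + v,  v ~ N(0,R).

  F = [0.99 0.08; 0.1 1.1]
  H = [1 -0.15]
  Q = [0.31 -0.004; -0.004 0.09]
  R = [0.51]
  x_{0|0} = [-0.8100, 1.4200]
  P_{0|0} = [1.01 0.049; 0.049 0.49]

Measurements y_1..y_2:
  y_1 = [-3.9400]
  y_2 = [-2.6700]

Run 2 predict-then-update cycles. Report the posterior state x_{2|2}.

step 1: x^-=[-0.6883, 1.4810]  P^-=[1.3108 0.1929; 0.1929 0.7038]  S=[1.7788]  K=[0.7206; 0.0491]  nu=[-3.0295]  x^+=[-2.8715, 1.3323]  P^+=[0.3870 0.1300; 0.1300 0.6995]
step 2: x^-=[-2.7362, 1.1784]  P^-=[0.7144 0.2384; 0.2384 0.9688]  S=[1.1747]  K=[0.5777; 0.0793]  nu=[0.2430]  x^+=[-2.5959, 1.1977]  P^+=[0.3223 0.1846; 0.1846 0.9615]

x_post = [-2.5959, 1.1977]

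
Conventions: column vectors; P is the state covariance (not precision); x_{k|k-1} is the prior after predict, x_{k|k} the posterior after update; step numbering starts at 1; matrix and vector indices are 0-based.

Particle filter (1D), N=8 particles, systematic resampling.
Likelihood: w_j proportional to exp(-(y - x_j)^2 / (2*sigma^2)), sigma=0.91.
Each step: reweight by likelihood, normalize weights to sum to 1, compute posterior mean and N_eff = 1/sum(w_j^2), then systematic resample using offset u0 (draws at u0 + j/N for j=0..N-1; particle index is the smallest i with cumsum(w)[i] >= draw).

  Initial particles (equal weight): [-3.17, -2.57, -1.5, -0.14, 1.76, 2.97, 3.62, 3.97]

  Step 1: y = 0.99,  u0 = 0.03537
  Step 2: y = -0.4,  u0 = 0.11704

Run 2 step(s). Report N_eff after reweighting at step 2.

N_eff = 3.6316

step 1: w=[0.0000, 0.0004, 0.0182, 0.3559, 0.5379, 0.0721, 0.0118, 0.0036]  mean=1.1399  Neff=2.3712  idx=[3, 3, 3, 4, 4, 4, 4, 4]
step 2: w=[0.3020, 0.3020, 0.3020, 0.0188, 0.0188, 0.0188, 0.0188, 0.0188]  mean=0.0387  Neff=3.6316  idx=[0, 0, 1, 1, 2, 2, 2, 7]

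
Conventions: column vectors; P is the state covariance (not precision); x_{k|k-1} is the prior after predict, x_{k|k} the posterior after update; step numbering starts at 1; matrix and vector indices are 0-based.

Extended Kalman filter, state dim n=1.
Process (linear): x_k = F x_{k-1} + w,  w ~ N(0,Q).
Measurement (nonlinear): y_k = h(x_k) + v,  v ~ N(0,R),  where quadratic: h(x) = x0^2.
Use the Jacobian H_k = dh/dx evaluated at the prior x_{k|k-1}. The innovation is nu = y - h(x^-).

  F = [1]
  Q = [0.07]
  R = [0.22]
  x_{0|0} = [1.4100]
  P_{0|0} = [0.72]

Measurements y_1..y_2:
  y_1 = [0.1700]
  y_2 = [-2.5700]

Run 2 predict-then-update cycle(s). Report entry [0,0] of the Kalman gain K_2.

step 1: x^-=[1.4100]  P^-=[0.7900]  H_jac=[2.8200]  S=[6.5024]  K=[0.3426]  nu=[-1.8181]  x^+=[0.7871]  P^+=[0.0267]
step 2: x^-=[0.7871]  P^-=[0.0967]  H_jac=[1.5742]  S=[0.4597]  K=[0.3312]  nu=[-3.1895]  x^+=[-0.2694]  P^+=[0.0463]

K[0,0] = 0.3312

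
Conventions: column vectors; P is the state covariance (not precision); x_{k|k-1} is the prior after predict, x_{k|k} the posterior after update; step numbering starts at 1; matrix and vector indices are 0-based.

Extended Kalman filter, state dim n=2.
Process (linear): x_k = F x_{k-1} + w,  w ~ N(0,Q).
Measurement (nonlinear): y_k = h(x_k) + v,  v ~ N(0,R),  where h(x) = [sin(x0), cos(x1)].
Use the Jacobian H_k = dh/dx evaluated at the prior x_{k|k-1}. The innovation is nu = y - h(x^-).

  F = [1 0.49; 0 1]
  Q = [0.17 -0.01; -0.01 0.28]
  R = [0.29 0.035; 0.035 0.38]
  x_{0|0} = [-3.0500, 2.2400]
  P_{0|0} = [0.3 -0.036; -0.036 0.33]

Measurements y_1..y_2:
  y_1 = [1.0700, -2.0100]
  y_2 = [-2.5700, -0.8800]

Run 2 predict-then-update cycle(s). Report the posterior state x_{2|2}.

x_post = [-2.1280, 2.8981]

step 1: x^-=[-1.9524, 2.2400]  P^-=[0.5140 0.1157; 0.1157 0.6100]  H_jac=[-0.3724 0.0000; 0.0000 -0.7843]  S=[0.3613 0.0688; 0.0688 0.7552]  K=[-0.5159 -0.0732; 0.0014 -0.6336]  nu=[1.9981, -1.3896]  x^+=[-2.8814, 3.1233]  P^+=[0.4086 0.0585; 0.0585 0.3069]
step 2: x^-=[-1.3510, 3.1233]  P^-=[0.7096 0.1989; 0.1989 0.5869]  H_jac=[0.2180 0.0000; 0.0000 -0.0183]  S=[0.3237 0.0342; 0.0342 0.3802]  K=[0.4834 -0.0531; 0.1382 -0.0407]  nu=[-1.5940, 0.1198]  x^+=[-2.1280, 2.8981]  P^+=[0.6346 0.1773; 0.1773 0.5805]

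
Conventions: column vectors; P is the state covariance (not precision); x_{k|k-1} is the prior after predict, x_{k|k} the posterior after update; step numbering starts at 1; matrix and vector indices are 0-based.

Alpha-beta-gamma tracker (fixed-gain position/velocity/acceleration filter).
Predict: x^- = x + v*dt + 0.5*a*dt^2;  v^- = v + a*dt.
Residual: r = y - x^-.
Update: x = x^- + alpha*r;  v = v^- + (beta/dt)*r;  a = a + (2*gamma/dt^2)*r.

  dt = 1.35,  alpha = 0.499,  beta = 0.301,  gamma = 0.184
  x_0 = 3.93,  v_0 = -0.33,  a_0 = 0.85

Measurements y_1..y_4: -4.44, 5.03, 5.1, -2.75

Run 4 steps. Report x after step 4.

step 1: x_pred=4.2591  r=-8.6991  x^+=-0.0818  v^+=-1.1221  a^+=-0.9065
step 2: x_pred=-2.4226  r=7.4526  x^+=1.2962  v^+=-0.6842  a^+=0.5983
step 3: x_pred=0.9178  r=4.1822  x^+=3.0047  v^+=1.0560  a^+=1.4428
step 4: x_pred=5.7451  r=-8.4951  x^+=1.5060  v^+=1.1097  a^+=-0.2725

x_post = 1.5060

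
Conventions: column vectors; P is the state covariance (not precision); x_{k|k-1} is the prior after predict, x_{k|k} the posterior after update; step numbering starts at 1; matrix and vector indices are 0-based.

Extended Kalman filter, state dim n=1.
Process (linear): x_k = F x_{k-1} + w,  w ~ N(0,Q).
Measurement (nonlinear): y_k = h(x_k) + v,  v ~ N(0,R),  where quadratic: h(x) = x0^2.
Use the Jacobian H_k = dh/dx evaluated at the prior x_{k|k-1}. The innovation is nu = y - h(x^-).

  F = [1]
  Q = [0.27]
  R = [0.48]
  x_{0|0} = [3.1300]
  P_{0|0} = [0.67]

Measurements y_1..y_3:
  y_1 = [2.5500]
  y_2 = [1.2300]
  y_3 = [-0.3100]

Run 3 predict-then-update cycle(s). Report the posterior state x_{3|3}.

x_post = [0.7129]

step 1: x^-=[3.1300]  P^-=[0.9400]  H_jac=[6.2600]  S=[37.3163]  K=[0.1577]  nu=[-7.2469]  x^+=[1.9872]  P^+=[0.0121]
step 2: x^-=[1.9872]  P^-=[0.2821]  H_jac=[3.9745]  S=[4.9360]  K=[0.2271]  nu=[-2.7191]  x^+=[1.3696]  P^+=[0.0274]
step 3: x^-=[1.3696]  P^-=[0.2974]  H_jac=[2.7392]  S=[2.7118]  K=[0.3004]  nu=[-2.1859]  x^+=[0.7129]  P^+=[0.0526]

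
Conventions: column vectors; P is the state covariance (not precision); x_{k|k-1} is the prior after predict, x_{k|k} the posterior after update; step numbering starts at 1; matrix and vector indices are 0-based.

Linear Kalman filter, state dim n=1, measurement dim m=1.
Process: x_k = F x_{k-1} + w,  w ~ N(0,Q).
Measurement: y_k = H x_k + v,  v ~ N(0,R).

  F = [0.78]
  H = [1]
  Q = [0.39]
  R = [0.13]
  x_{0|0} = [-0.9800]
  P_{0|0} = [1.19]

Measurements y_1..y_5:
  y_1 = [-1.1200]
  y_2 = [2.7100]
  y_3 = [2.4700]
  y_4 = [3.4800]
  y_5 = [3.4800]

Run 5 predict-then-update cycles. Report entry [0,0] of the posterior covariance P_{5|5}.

P_post[0,0] = 0.1009

step 1: x^-=[-0.7644]  P^-=[1.1140]  S=[1.2440]  K=[0.8955]  nu=[-0.3556]  x^+=[-1.0828]  P^+=[0.1164]
step 2: x^-=[-0.8446]  P^-=[0.4608]  S=[0.5908]  K=[0.7800]  nu=[3.5546]  x^+=[1.9279]  P^+=[0.1014]
step 3: x^-=[1.5037]  P^-=[0.4517]  S=[0.5817]  K=[0.7765]  nu=[0.9663]  x^+=[2.2541]  P^+=[0.1009]
step 4: x^-=[1.7582]  P^-=[0.4514]  S=[0.5814]  K=[0.7764]  nu=[1.7218]  x^+=[3.0950]  P^+=[0.1009]
step 5: x^-=[2.4141]  P^-=[0.4514]  S=[0.5814]  K=[0.7764]  nu=[1.0659]  x^+=[3.2417]  P^+=[0.1009]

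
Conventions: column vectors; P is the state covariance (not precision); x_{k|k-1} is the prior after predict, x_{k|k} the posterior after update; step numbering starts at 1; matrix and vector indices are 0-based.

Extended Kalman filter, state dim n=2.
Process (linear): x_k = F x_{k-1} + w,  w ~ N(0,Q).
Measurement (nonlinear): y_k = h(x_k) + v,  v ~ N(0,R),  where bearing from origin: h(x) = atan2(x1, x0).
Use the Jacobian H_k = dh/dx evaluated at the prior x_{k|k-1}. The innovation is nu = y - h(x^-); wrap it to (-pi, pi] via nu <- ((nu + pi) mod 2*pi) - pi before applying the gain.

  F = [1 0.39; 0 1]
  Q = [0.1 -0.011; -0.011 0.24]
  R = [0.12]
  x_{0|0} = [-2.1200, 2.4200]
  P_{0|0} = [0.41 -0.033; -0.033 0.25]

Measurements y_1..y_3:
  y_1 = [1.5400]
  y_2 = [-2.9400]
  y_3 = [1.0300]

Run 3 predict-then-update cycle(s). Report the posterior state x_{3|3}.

step 1: x^-=[-1.1762, 2.4200]  P^-=[0.5223 0.0535; 0.0535 0.4900]  H_jac=[-0.3343 -0.1625]  S=[0.1971]  K=[-0.9298; -0.4946]  nu=[-0.4832]  x^+=[-0.7269, 2.6590]  P^+=[0.3519 -0.0371; -0.0371 0.4418]
step 2: x^-=[0.3101, 2.6590]  P^-=[0.4901 0.1241; 0.1241 0.6818]  H_jac=[-0.3710 0.0433]  S=[0.1848]  K=[-0.9551; -0.0896]  nu=[1.8885]  x^+=[-1.4936, 2.4898]  P^+=[0.3215 0.1083; 0.1083 0.6803]
step 3: x^-=[-0.5226, 2.4898]  P^-=[0.6095 0.3626; 0.3626 0.9203]  H_jac=[-0.3847 -0.0808]  S=[0.2387]  K=[-1.1048; -0.8957]  nu=[-0.7477]  x^+=[0.3035, 3.1594]  P^+=[0.3181 0.1264; 0.1264 0.7288]

x_post = [0.3035, 3.1594]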